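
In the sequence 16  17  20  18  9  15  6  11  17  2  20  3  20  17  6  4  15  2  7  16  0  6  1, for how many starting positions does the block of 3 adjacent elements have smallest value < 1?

16 17 20 → min 16
17 20 18 → min 17
20 18 9 → min 9
18 9 15 → min 9
9 15 6 → min 6
15 6 11 → min 6
6 11 17 → min 6
11 17 2 → min 2
17 2 20 → min 2
2 20 3 → min 2
20 3 20 → min 3
3 20 17 → min 3
20 17 6 → min 6
17 6 4 → min 4
6 4 15 → min 4
4 15 2 → min 2
15 2 7 → min 2
2 7 16 → min 2
7 16 0 → min 0  < 1 ✓
16 0 6 → min 0  < 1 ✓
0 6 1 → min 0  < 1 ✓
3 windows satisfy the condition.

3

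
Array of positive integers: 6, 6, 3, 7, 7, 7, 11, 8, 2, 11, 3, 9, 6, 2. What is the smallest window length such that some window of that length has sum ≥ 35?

5

add 6: running sum 6 < 35
add 6: running sum 12 < 35
add 3: running sum 15 < 35
add 7: running sum 22 < 35
add 7: running sum 29 < 35
end 5: [6, 6, 3, 7, 7, 7] sum 36, len 6
end 6: [3, 7, 7, 7, 11] sum 35, len 5
end 7: [7, 7, 7, 11, 8] sum 40, len 5
end 8: [7, 7, 11, 8, 2] sum 35, len 5
end 9: [7, 11, 8, 2, 11] sum 39, len 5
end 10: [11, 8, 2, 11, 3] sum 35, len 5
end 11: [11, 8, 2, 11, 3, 9] sum 44, len 6
end 12: [8, 2, 11, 3, 9, 6] sum 39, len 6
end 13: [8, 2, 11, 3, 9, 6, 2] sum 41, len 7
Shortest qualifying length: 5.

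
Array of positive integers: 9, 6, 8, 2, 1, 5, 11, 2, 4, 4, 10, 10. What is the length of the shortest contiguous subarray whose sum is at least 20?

add 9: running sum 9 < 20
add 6: running sum 15 < 20
add 8: shortest ending here [9, 6, 8] sum 23, len 3
add 2: shortest ending here [9, 6, 8, 2] sum 25, len 4
add 1: shortest ending here [9, 6, 8, 2, 1] sum 26, len 5
add 5: shortest ending here [6, 8, 2, 1, 5] sum 22, len 5
add 11: shortest ending here [8, 2, 1, 5, 11] sum 27, len 5
add 2: shortest ending here [2, 1, 5, 11, 2] sum 21, len 5
add 4: shortest ending here [5, 11, 2, 4] sum 22, len 4
add 4: shortest ending here [11, 2, 4, 4] sum 21, len 4
add 10: shortest ending here [2, 4, 4, 10] sum 20, len 4
add 10: shortest ending here [10, 10] sum 20, len 2
Shortest qualifying length: 2.

2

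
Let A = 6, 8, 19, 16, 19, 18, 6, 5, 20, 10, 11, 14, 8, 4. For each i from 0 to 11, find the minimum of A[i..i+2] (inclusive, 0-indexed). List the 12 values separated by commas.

Sliding a size-3 window across the 14 values:
(6, 8, 19) → min 6
(8, 19, 16) → min 8
(19, 16, 19) → min 16
(16, 19, 18) → min 16
(19, 18, 6) → min 6
(18, 6, 5) → min 5
(6, 5, 20) → min 5
(5, 20, 10) → min 5
(20, 10, 11) → min 10
(10, 11, 14) → min 10
(11, 14, 8) → min 8
(14, 8, 4) → min 4

6, 8, 16, 16, 6, 5, 5, 5, 10, 10, 8, 4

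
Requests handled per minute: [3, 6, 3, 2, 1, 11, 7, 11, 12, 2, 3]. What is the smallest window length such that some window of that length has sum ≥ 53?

add 3: running sum 3 < 53
add 6: running sum 9 < 53
add 3: running sum 12 < 53
add 2: running sum 14 < 53
add 1: running sum 15 < 53
add 11: running sum 26 < 53
add 7: running sum 33 < 53
add 11: running sum 44 < 53
end 8: [6, 3, 2, 1, 11, 7, 11, 12] sum 53, len 8
end 9: [6, 3, 2, 1, 11, 7, 11, 12, 2] sum 55, len 9
end 10: [6, 3, 2, 1, 11, 7, 11, 12, 2, 3] sum 58, len 10
Shortest qualifying length: 8.

8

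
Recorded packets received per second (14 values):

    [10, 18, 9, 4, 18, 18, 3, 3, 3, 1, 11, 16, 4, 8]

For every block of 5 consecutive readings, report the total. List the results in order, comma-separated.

59, 67, 52, 46, 45, 28, 21, 34, 35, 40

[10, 18, 9, 4, 18] → sum 59
[18, 9, 4, 18, 18] → sum 67
[9, 4, 18, 18, 3] → sum 52
[4, 18, 18, 3, 3] → sum 46
[18, 18, 3, 3, 3] → sum 45
[18, 3, 3, 3, 1] → sum 28
[3, 3, 3, 1, 11] → sum 21
[3, 3, 1, 11, 16] → sum 34
[3, 1, 11, 16, 4] → sum 35
[1, 11, 16, 4, 8] → sum 40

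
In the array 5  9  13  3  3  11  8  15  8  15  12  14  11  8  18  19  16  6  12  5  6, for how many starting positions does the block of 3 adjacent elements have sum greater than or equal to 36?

[5, 9, 13] → sum 27
[9, 13, 3] → sum 25
[13, 3, 3] → sum 19
[3, 3, 11] → sum 17
[3, 11, 8] → sum 22
[11, 8, 15] → sum 34
[8, 15, 8] → sum 31
[15, 8, 15] → sum 38  ≥ 36 ✓
[8, 15, 12] → sum 35
[15, 12, 14] → sum 41  ≥ 36 ✓
[12, 14, 11] → sum 37  ≥ 36 ✓
[14, 11, 8] → sum 33
[11, 8, 18] → sum 37  ≥ 36 ✓
[8, 18, 19] → sum 45  ≥ 36 ✓
[18, 19, 16] → sum 53  ≥ 36 ✓
[19, 16, 6] → sum 41  ≥ 36 ✓
[16, 6, 12] → sum 34
[6, 12, 5] → sum 23
[12, 5, 6] → sum 23
7 windows satisfy the condition.

7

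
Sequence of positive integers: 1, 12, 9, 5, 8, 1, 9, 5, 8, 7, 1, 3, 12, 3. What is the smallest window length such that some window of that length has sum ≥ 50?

8

add 1: running sum 1 < 50
add 12: running sum 13 < 50
add 9: running sum 22 < 50
add 5: running sum 27 < 50
add 8: running sum 35 < 50
add 1: running sum 36 < 50
add 9: running sum 45 < 50
add 5: shortest ending here [1, 12, 9, 5, 8, 1, 9, 5] sum 50, len 8
add 8: shortest ending here [12, 9, 5, 8, 1, 9, 5, 8] sum 57, len 8
add 7: shortest ending here [9, 5, 8, 1, 9, 5, 8, 7] sum 52, len 8
add 1: shortest ending here [9, 5, 8, 1, 9, 5, 8, 7, 1] sum 53, len 9
add 3: shortest ending here [9, 5, 8, 1, 9, 5, 8, 7, 1, 3] sum 56, len 10
add 12: shortest ending here [8, 1, 9, 5, 8, 7, 1, 3, 12] sum 54, len 9
add 3: shortest ending here [8, 1, 9, 5, 8, 7, 1, 3, 12, 3] sum 57, len 10
Shortest qualifying length: 8.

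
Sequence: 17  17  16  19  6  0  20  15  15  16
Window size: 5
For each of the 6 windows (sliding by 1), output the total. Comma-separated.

75, 58, 61, 60, 56, 66

(17, 17, 16, 19, 6) → sum 75
(17, 16, 19, 6, 0) → sum 58
(16, 19, 6, 0, 20) → sum 61
(19, 6, 0, 20, 15) → sum 60
(6, 0, 20, 15, 15) → sum 56
(0, 20, 15, 15, 16) → sum 66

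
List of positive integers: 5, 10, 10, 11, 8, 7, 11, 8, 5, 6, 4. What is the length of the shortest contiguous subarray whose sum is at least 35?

4

add 5: running sum 5 < 35
add 10: running sum 15 < 35
add 10: running sum 25 < 35
add 11: shortest ending here [5, 10, 10, 11] sum 36, len 4
add 8: shortest ending here [10, 10, 11, 8] sum 39, len 4
add 7: shortest ending here [10, 11, 8, 7] sum 36, len 4
add 11: shortest ending here [11, 8, 7, 11] sum 37, len 4
add 8: shortest ending here [11, 8, 7, 11, 8] sum 45, len 5
add 5: shortest ending here [8, 7, 11, 8, 5] sum 39, len 5
add 6: shortest ending here [7, 11, 8, 5, 6] sum 37, len 5
add 4: shortest ending here [7, 11, 8, 5, 6, 4] sum 41, len 6
Shortest qualifying length: 4.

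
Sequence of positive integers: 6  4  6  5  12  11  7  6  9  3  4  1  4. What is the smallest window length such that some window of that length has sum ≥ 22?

Extend right; whenever the sum reaches 22, record the length and shrink from the left:
add 6: running sum 6 < 22
add 4: running sum 10 < 22
add 6: running sum 16 < 22
add 5: running sum 21 < 22
add 12: shortest ending here [6, 5, 12] sum 23, len 3
add 11: shortest ending here [12, 11] sum 23, len 2
add 7: shortest ending here [12, 11, 7] sum 30, len 3
add 6: shortest ending here [11, 7, 6] sum 24, len 3
add 9: shortest ending here [7, 6, 9] sum 22, len 3
add 3: shortest ending here [7, 6, 9, 3] sum 25, len 4
add 4: shortest ending here [6, 9, 3, 4] sum 22, len 4
add 1: shortest ending here [6, 9, 3, 4, 1] sum 23, len 5
add 4: shortest ending here [6, 9, 3, 4, 1, 4] sum 27, len 6
Shortest qualifying length: 2.

2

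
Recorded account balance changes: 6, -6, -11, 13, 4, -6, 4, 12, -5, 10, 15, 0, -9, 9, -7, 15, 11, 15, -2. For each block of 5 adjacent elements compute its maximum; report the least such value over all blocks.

6 -6 -11 13 4 → max 13
-6 -11 13 4 -6 → max 13
-11 13 4 -6 4 → max 13
13 4 -6 4 12 → max 13
4 -6 4 12 -5 → max 12
-6 4 12 -5 10 → max 12
4 12 -5 10 15 → max 15
12 -5 10 15 0 → max 15
-5 10 15 0 -9 → max 15
10 15 0 -9 9 → max 15
15 0 -9 9 -7 → max 15
0 -9 9 -7 15 → max 15
-9 9 -7 15 11 → max 15
9 -7 15 11 15 → max 15
-7 15 11 15 -2 → max 15
Least of these is 12.

12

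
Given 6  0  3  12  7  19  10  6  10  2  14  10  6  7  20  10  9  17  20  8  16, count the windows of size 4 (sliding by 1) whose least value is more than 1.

16

6 0 3 12 → min 0
0 3 12 7 → min 0
3 12 7 19 → min 3  > 1 ✓
12 7 19 10 → min 7  > 1 ✓
7 19 10 6 → min 6  > 1 ✓
19 10 6 10 → min 6  > 1 ✓
10 6 10 2 → min 2  > 1 ✓
6 10 2 14 → min 2  > 1 ✓
10 2 14 10 → min 2  > 1 ✓
2 14 10 6 → min 2  > 1 ✓
14 10 6 7 → min 6  > 1 ✓
10 6 7 20 → min 6  > 1 ✓
6 7 20 10 → min 6  > 1 ✓
7 20 10 9 → min 7  > 1 ✓
20 10 9 17 → min 9  > 1 ✓
10 9 17 20 → min 9  > 1 ✓
9 17 20 8 → min 8  > 1 ✓
17 20 8 16 → min 8  > 1 ✓
16 windows satisfy the condition.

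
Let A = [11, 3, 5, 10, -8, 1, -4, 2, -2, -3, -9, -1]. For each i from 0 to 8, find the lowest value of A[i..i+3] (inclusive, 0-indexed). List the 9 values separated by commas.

[11, 3, 5, 10] → min 3
[3, 5, 10, -8] → min -8
[5, 10, -8, 1] → min -8
[10, -8, 1, -4] → min -8
[-8, 1, -4, 2] → min -8
[1, -4, 2, -2] → min -4
[-4, 2, -2, -3] → min -4
[2, -2, -3, -9] → min -9
[-2, -3, -9, -1] → min -9

3, -8, -8, -8, -8, -4, -4, -9, -9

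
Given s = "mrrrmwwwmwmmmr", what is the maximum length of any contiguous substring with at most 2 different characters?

9

Extend right; when distinct count exceeds 2, shrink from the left:
[m] 1 distinct, len 1
[m, r] 2 distinct, len 2
[m, r, r] 2 distinct, len 3
[m, r, r, r] 2 distinct, len 4
[m, r, r, r, m] 2 distinct, len 5
[m, w] 2 distinct, len 2
[m, w, w] 2 distinct, len 3
[m, w, w, w] 2 distinct, len 4
[m, w, w, w, m] 2 distinct, len 5
[m, w, w, w, m, w] 2 distinct, len 6
[m, w, w, w, m, w, m] 2 distinct, len 7
[m, w, w, w, m, w, m, m] 2 distinct, len 8
[m, w, w, w, m, w, m, m, m] 2 distinct, len 9
[m, m, m, r] 2 distinct, len 4
Longest length with ≤2 distinct: 9.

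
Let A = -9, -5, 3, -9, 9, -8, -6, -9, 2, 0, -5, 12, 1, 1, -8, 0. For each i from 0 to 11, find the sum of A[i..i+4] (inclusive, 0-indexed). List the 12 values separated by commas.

Sliding a size-5 window across the 16 values:
-9 -5 3 -9 9 → sum -11
-5 3 -9 9 -8 → sum -10
3 -9 9 -8 -6 → sum -11
-9 9 -8 -6 -9 → sum -23
9 -8 -6 -9 2 → sum -12
-8 -6 -9 2 0 → sum -21
-6 -9 2 0 -5 → sum -18
-9 2 0 -5 12 → sum 0
2 0 -5 12 1 → sum 10
0 -5 12 1 1 → sum 9
-5 12 1 1 -8 → sum 1
12 1 1 -8 0 → sum 6

-11, -10, -11, -23, -12, -21, -18, 0, 10, 9, 1, 6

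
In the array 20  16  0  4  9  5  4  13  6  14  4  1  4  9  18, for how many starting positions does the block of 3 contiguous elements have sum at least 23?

20 16 0 → sum 36  ≥ 23 ✓
16 0 4 → sum 20
0 4 9 → sum 13
4 9 5 → sum 18
9 5 4 → sum 18
5 4 13 → sum 22
4 13 6 → sum 23  ≥ 23 ✓
13 6 14 → sum 33  ≥ 23 ✓
6 14 4 → sum 24  ≥ 23 ✓
14 4 1 → sum 19
4 1 4 → sum 9
1 4 9 → sum 14
4 9 18 → sum 31  ≥ 23 ✓
5 windows satisfy the condition.

5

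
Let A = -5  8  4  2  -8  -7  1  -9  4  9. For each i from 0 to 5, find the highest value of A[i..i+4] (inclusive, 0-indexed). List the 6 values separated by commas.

[-5, 8, 4, 2, -8] → max 8
[8, 4, 2, -8, -7] → max 8
[4, 2, -8, -7, 1] → max 4
[2, -8, -7, 1, -9] → max 2
[-8, -7, 1, -9, 4] → max 4
[-7, 1, -9, 4, 9] → max 9

8, 8, 4, 2, 4, 9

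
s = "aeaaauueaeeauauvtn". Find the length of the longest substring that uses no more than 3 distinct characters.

[a] 1 distinct, len 1
[a, e] 2 distinct, len 2
[a, e, a] 2 distinct, len 3
[a, e, a, a] 2 distinct, len 4
[a, e, a, a, a] 2 distinct, len 5
[a, e, a, a, a, u] 3 distinct, len 6
[a, e, a, a, a, u, u] 3 distinct, len 7
[a, e, a, a, a, u, u, e] 3 distinct, len 8
[a, e, a, a, a, u, u, e, a] 3 distinct, len 9
[a, e, a, a, a, u, u, e, a, e] 3 distinct, len 10
[a, e, a, a, a, u, u, e, a, e, e] 3 distinct, len 11
[a, e, a, a, a, u, u, e, a, e, e, a] 3 distinct, len 12
[a, e, a, a, a, u, u, e, a, e, e, a, u] 3 distinct, len 13
[a, e, a, a, a, u, u, e, a, e, e, a, u, a] 3 distinct, len 14
[a, e, a, a, a, u, u, e, a, e, e, a, u, a, u] 3 distinct, len 15
[a, u, a, u, v] 3 distinct, len 5
[u, v, t] 3 distinct, len 3
[v, t, n] 3 distinct, len 3
Longest length with ≤3 distinct: 15.

15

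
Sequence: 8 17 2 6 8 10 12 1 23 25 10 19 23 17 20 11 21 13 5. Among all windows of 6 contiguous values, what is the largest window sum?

117

[8, 17, 2, 6, 8, 10] → sum 51
[17, 2, 6, 8, 10, 12] → sum 55
[2, 6, 8, 10, 12, 1] → sum 39
[6, 8, 10, 12, 1, 23] → sum 60
[8, 10, 12, 1, 23, 25] → sum 79
[10, 12, 1, 23, 25, 10] → sum 81
[12, 1, 23, 25, 10, 19] → sum 90
[1, 23, 25, 10, 19, 23] → sum 101
[23, 25, 10, 19, 23, 17] → sum 117
[25, 10, 19, 23, 17, 20] → sum 114
[10, 19, 23, 17, 20, 11] → sum 100
[19, 23, 17, 20, 11, 21] → sum 111
[23, 17, 20, 11, 21, 13] → sum 105
[17, 20, 11, 21, 13, 5] → sum 87
Largest of these is 117.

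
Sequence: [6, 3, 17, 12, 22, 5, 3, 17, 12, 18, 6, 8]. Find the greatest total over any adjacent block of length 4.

[6, 3, 17, 12] → sum 38
[3, 17, 12, 22] → sum 54
[17, 12, 22, 5] → sum 56
[12, 22, 5, 3] → sum 42
[22, 5, 3, 17] → sum 47
[5, 3, 17, 12] → sum 37
[3, 17, 12, 18] → sum 50
[17, 12, 18, 6] → sum 53
[12, 18, 6, 8] → sum 44
Greatest of these is 56.

56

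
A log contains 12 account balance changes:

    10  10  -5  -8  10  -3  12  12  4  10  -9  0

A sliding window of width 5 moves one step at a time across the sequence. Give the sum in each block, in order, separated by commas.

(10, 10, -5, -8, 10) → sum 17
(10, -5, -8, 10, -3) → sum 4
(-5, -8, 10, -3, 12) → sum 6
(-8, 10, -3, 12, 12) → sum 23
(10, -3, 12, 12, 4) → sum 35
(-3, 12, 12, 4, 10) → sum 35
(12, 12, 4, 10, -9) → sum 29
(12, 4, 10, -9, 0) → sum 17

17, 4, 6, 23, 35, 35, 29, 17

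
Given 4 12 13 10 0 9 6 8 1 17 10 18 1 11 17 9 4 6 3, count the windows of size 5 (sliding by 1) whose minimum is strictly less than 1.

5

[4, 12, 13, 10, 0] → min 0  < 1 ✓
[12, 13, 10, 0, 9] → min 0  < 1 ✓
[13, 10, 0, 9, 6] → min 0  < 1 ✓
[10, 0, 9, 6, 8] → min 0  < 1 ✓
[0, 9, 6, 8, 1] → min 0  < 1 ✓
[9, 6, 8, 1, 17] → min 1
[6, 8, 1, 17, 10] → min 1
[8, 1, 17, 10, 18] → min 1
[1, 17, 10, 18, 1] → min 1
[17, 10, 18, 1, 11] → min 1
[10, 18, 1, 11, 17] → min 1
[18, 1, 11, 17, 9] → min 1
[1, 11, 17, 9, 4] → min 1
[11, 17, 9, 4, 6] → min 4
[17, 9, 4, 6, 3] → min 3
5 windows satisfy the condition.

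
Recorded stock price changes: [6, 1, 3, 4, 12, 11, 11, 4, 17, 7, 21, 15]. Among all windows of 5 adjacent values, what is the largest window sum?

(6, 1, 3, 4, 12) → sum 26
(1, 3, 4, 12, 11) → sum 31
(3, 4, 12, 11, 11) → sum 41
(4, 12, 11, 11, 4) → sum 42
(12, 11, 11, 4, 17) → sum 55
(11, 11, 4, 17, 7) → sum 50
(11, 4, 17, 7, 21) → sum 60
(4, 17, 7, 21, 15) → sum 64
Largest of these is 64.

64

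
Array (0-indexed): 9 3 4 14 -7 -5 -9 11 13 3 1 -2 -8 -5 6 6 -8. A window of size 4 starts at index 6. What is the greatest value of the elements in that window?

13

Elements at indices 6..9: -9, 11, 13, 3
max(-9, 11, 13, 3) = 13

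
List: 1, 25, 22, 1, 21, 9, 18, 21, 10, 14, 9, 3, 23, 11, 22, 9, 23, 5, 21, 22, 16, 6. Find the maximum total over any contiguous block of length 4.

71

1 25 22 1 → sum 49
25 22 1 21 → sum 69
22 1 21 9 → sum 53
1 21 9 18 → sum 49
21 9 18 21 → sum 69
9 18 21 10 → sum 58
18 21 10 14 → sum 63
21 10 14 9 → sum 54
10 14 9 3 → sum 36
14 9 3 23 → sum 49
9 3 23 11 → sum 46
3 23 11 22 → sum 59
23 11 22 9 → sum 65
11 22 9 23 → sum 65
22 9 23 5 → sum 59
9 23 5 21 → sum 58
23 5 21 22 → sum 71
5 21 22 16 → sum 64
21 22 16 6 → sum 65
Maximum of these is 71.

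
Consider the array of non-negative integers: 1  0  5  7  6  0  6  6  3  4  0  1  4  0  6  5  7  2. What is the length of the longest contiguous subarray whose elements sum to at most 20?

7

Extend to the right; shrink from the left whenever the sum exceeds 20:
[1] sum 1 len 1
[1, 0] sum 1 len 2
[1, 0, 5] sum 6 len 3
[1, 0, 5, 7] sum 13 len 4
[1, 0, 5, 7, 6] sum 19 len 5
[1, 0, 5, 7, 6, 0] sum 19 len 6
[7, 6, 0, 6] sum 19 len 4
[6, 0, 6, 6] sum 18 len 4
[0, 6, 6, 3] sum 15 len 4
[0, 6, 6, 3, 4] sum 19 len 5
[0, 6, 6, 3, 4, 0] sum 19 len 6
[0, 6, 6, 3, 4, 0, 1] sum 20 len 7
[6, 3, 4, 0, 1, 4] sum 18 len 6
[6, 3, 4, 0, 1, 4, 0] sum 18 len 7
[3, 4, 0, 1, 4, 0, 6] sum 18 len 7
[4, 0, 1, 4, 0, 6, 5] sum 20 len 7
[0, 6, 5, 7] sum 18 len 4
[0, 6, 5, 7, 2] sum 20 len 5
Longest length seen: 7.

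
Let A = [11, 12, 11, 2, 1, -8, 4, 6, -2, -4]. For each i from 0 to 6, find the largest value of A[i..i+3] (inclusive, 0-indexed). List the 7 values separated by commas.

12, 12, 11, 4, 6, 6, 6

11 12 11 2 → max 12
12 11 2 1 → max 12
11 2 1 -8 → max 11
2 1 -8 4 → max 4
1 -8 4 6 → max 6
-8 4 6 -2 → max 6
4 6 -2 -4 → max 6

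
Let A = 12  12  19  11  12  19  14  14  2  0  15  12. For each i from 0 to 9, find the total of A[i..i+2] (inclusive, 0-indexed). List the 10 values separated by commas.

43, 42, 42, 42, 45, 47, 30, 16, 17, 27

Sliding a size-3 window across the 12 values:
[12, 12, 19] → sum 43
[12, 19, 11] → sum 42
[19, 11, 12] → sum 42
[11, 12, 19] → sum 42
[12, 19, 14] → sum 45
[19, 14, 14] → sum 47
[14, 14, 2] → sum 30
[14, 2, 0] → sum 16
[2, 0, 15] → sum 17
[0, 15, 12] → sum 27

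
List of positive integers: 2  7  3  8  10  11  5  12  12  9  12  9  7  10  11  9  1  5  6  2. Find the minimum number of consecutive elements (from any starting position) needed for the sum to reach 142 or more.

18

Extend right; whenever the sum reaches 142, record the length and shrink from the left:
add 2: running sum 2 < 142
add 7: running sum 9 < 142
add 3: running sum 12 < 142
add 8: running sum 20 < 142
add 10: running sum 30 < 142
add 11: running sum 41 < 142
add 5: running sum 46 < 142
add 12: running sum 58 < 142
add 12: running sum 70 < 142
add 9: running sum 79 < 142
add 12: running sum 91 < 142
add 9: running sum 100 < 142
add 7: running sum 107 < 142
add 10: running sum 117 < 142
add 11: running sum 128 < 142
add 9: running sum 137 < 142
add 1: running sum 138 < 142
add 5: shortest ending here [2, 7, 3, 8, 10, 11, 5, 12, 12, 9, 12, 9, 7, 10, 11, 9, 1, 5] sum 143, len 18
add 6: shortest ending here [7, 3, 8, 10, 11, 5, 12, 12, 9, 12, 9, 7, 10, 11, 9, 1, 5, 6] sum 147, len 18
add 2: shortest ending here [3, 8, 10, 11, 5, 12, 12, 9, 12, 9, 7, 10, 11, 9, 1, 5, 6, 2] sum 142, len 18
Shortest qualifying length: 18.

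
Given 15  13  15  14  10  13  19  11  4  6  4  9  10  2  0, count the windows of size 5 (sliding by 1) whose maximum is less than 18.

6

[15, 13, 15, 14, 10] → max 15  < 18 ✓
[13, 15, 14, 10, 13] → max 15  < 18 ✓
[15, 14, 10, 13, 19] → max 19
[14, 10, 13, 19, 11] → max 19
[10, 13, 19, 11, 4] → max 19
[13, 19, 11, 4, 6] → max 19
[19, 11, 4, 6, 4] → max 19
[11, 4, 6, 4, 9] → max 11  < 18 ✓
[4, 6, 4, 9, 10] → max 10  < 18 ✓
[6, 4, 9, 10, 2] → max 10  < 18 ✓
[4, 9, 10, 2, 0] → max 10  < 18 ✓
6 windows satisfy the condition.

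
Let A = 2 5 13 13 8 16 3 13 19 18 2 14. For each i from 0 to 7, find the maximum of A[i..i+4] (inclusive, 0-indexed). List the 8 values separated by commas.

13, 16, 16, 16, 19, 19, 19, 19

2 5 13 13 8 → max 13
5 13 13 8 16 → max 16
13 13 8 16 3 → max 16
13 8 16 3 13 → max 16
8 16 3 13 19 → max 19
16 3 13 19 18 → max 19
3 13 19 18 2 → max 19
13 19 18 2 14 → max 19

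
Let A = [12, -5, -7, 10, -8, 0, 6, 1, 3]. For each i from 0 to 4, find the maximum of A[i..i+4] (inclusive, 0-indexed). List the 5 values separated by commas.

12, 10, 10, 10, 6

Sliding a size-5 window across the 9 values:
[12, -5, -7, 10, -8] → max 12
[-5, -7, 10, -8, 0] → max 10
[-7, 10, -8, 0, 6] → max 10
[10, -8, 0, 6, 1] → max 10
[-8, 0, 6, 1, 3] → max 6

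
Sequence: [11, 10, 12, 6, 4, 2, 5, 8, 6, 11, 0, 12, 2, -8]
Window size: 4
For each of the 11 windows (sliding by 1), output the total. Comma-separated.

39, 32, 24, 17, 19, 21, 30, 25, 29, 25, 6

Sliding a size-4 window across the 14 values:
[11, 10, 12, 6] → sum 39
[10, 12, 6, 4] → sum 32
[12, 6, 4, 2] → sum 24
[6, 4, 2, 5] → sum 17
[4, 2, 5, 8] → sum 19
[2, 5, 8, 6] → sum 21
[5, 8, 6, 11] → sum 30
[8, 6, 11, 0] → sum 25
[6, 11, 0, 12] → sum 29
[11, 0, 12, 2] → sum 25
[0, 12, 2, -8] → sum 6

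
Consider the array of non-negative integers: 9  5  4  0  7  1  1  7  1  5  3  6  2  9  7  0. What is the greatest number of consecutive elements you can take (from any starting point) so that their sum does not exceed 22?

[9] sum 9 len 1
[9, 5] sum 14 len 2
[9, 5, 4] sum 18 len 3
[9, 5, 4, 0] sum 18 len 4
[5, 4, 0, 7] sum 16 len 4
[5, 4, 0, 7, 1] sum 17 len 5
[5, 4, 0, 7, 1, 1] sum 18 len 6
[4, 0, 7, 1, 1, 7] sum 20 len 6
[4, 0, 7, 1, 1, 7, 1] sum 21 len 7
[0, 7, 1, 1, 7, 1, 5] sum 22 len 7
[1, 1, 7, 1, 5, 3] sum 18 len 6
[7, 1, 5, 3, 6] sum 22 len 5
[1, 5, 3, 6, 2] sum 17 len 5
[3, 6, 2, 9] sum 20 len 4
[2, 9, 7] sum 18 len 3
[2, 9, 7, 0] sum 18 len 4
Longest length seen: 7.

7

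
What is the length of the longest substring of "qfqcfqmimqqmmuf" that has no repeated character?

5

[q] len 1
[q, f] len 2
[f, q] len 2
[f, q, c] len 3
[q, c, f] len 3
[c, f, q] len 3
[c, f, q, m] len 4
[c, f, q, m, i] len 5
[i, m] len 2
[i, m, q] len 3
[q] len 1
[q, m] len 2
[m] len 1
[m, u] len 2
[m, u, f] len 3
Longest all-distinct length: 5.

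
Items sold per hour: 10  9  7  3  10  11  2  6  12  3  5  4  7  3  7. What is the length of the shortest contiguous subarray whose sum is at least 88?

13

Extend right; whenever the sum reaches 88, record the length and shrink from the left:
add 10: running sum 10 < 88
add 9: running sum 19 < 88
add 7: running sum 26 < 88
add 3: running sum 29 < 88
add 10: running sum 39 < 88
add 11: running sum 50 < 88
add 2: running sum 52 < 88
add 6: running sum 58 < 88
add 12: running sum 70 < 88
add 3: running sum 73 < 88
add 5: running sum 78 < 88
add 4: running sum 82 < 88
add 7: shortest ending here [10, 9, 7, 3, 10, 11, 2, 6, 12, 3, 5, 4, 7] sum 89, len 13
add 3: shortest ending here [10, 9, 7, 3, 10, 11, 2, 6, 12, 3, 5, 4, 7, 3] sum 92, len 14
add 7: shortest ending here [9, 7, 3, 10, 11, 2, 6, 12, 3, 5, 4, 7, 3, 7] sum 89, len 14
Shortest qualifying length: 13.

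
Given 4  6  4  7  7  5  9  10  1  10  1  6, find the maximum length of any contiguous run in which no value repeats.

add 4: [4] len 1
add 6: [4, 6] len 2
add 4 (repeat 4, move left end past it): [6, 4] len 2
add 7: [6, 4, 7] len 3
add 7 (repeat 7, move left end past it): [7] len 1
add 5: [7, 5] len 2
add 9: [7, 5, 9] len 3
add 10: [7, 5, 9, 10] len 4
add 1: [7, 5, 9, 10, 1] len 5
add 10 (repeat 10, move left end past it): [1, 10] len 2
add 1 (repeat 1, move left end past it): [10, 1] len 2
add 6: [10, 1, 6] len 3
Longest all-distinct length: 5.

5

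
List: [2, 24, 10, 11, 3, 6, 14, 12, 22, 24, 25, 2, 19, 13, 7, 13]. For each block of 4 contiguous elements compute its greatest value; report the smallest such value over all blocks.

11

[2, 24, 10, 11] → max 24
[24, 10, 11, 3] → max 24
[10, 11, 3, 6] → max 11
[11, 3, 6, 14] → max 14
[3, 6, 14, 12] → max 14
[6, 14, 12, 22] → max 22
[14, 12, 22, 24] → max 24
[12, 22, 24, 25] → max 25
[22, 24, 25, 2] → max 25
[24, 25, 2, 19] → max 25
[25, 2, 19, 13] → max 25
[2, 19, 13, 7] → max 19
[19, 13, 7, 13] → max 19
Smallest of these is 11.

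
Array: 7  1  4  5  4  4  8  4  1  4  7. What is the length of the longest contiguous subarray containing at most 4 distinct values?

9

Extend right; when distinct count exceeds 4, shrink from the left:
add 7: window [7] (1 distinct), len 1
add 1: window [7, 1] (2 distinct), len 2
add 4: window [7, 1, 4] (3 distinct), len 3
add 5: window [7, 1, 4, 5] (4 distinct), len 4
add 4: window [7, 1, 4, 5, 4] (4 distinct), len 5
add 4: window [7, 1, 4, 5, 4, 4] (4 distinct), len 6
add 8: window [1, 4, 5, 4, 4, 8] (4 distinct), len 6
add 4: window [1, 4, 5, 4, 4, 8, 4] (4 distinct), len 7
add 1: window [1, 4, 5, 4, 4, 8, 4, 1] (4 distinct), len 8
add 4: window [1, 4, 5, 4, 4, 8, 4, 1, 4] (4 distinct), len 9
add 7: window [4, 4, 8, 4, 1, 4, 7] (4 distinct), len 7
Longest length with ≤4 distinct: 9.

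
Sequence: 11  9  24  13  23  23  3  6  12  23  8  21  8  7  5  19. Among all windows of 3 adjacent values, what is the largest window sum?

Window sums for each of the 14 positions:
[11, 9, 24] → sum 44
[9, 24, 13] → sum 46
[24, 13, 23] → sum 60
[13, 23, 23] → sum 59
[23, 23, 3] → sum 49
[23, 3, 6] → sum 32
[3, 6, 12] → sum 21
[6, 12, 23] → sum 41
[12, 23, 8] → sum 43
[23, 8, 21] → sum 52
[8, 21, 8] → sum 37
[21, 8, 7] → sum 36
[8, 7, 5] → sum 20
[7, 5, 19] → sum 31
Largest of these is 60.

60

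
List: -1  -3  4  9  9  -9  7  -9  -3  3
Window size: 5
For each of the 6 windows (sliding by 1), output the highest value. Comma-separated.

-1 -3 4 9 9 → max 9
-3 4 9 9 -9 → max 9
4 9 9 -9 7 → max 9
9 9 -9 7 -9 → max 9
9 -9 7 -9 -3 → max 9
-9 7 -9 -3 3 → max 7

9, 9, 9, 9, 9, 7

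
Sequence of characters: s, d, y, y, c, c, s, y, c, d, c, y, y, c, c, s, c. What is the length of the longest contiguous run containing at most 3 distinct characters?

Extend right; when distinct count exceeds 3, shrink from the left:
[s] 1 distinct, len 1
[s, d] 2 distinct, len 2
[s, d, y] 3 distinct, len 3
[s, d, y, y] 3 distinct, len 4
[d, y, y, c] 3 distinct, len 4
[d, y, y, c, c] 3 distinct, len 5
[y, y, c, c, s] 3 distinct, len 5
[y, y, c, c, s, y] 3 distinct, len 6
[y, y, c, c, s, y, c] 3 distinct, len 7
[y, c, d] 3 distinct, len 3
[y, c, d, c] 3 distinct, len 4
[y, c, d, c, y] 3 distinct, len 5
[y, c, d, c, y, y] 3 distinct, len 6
[y, c, d, c, y, y, c] 3 distinct, len 7
[y, c, d, c, y, y, c, c] 3 distinct, len 8
[c, y, y, c, c, s] 3 distinct, len 6
[c, y, y, c, c, s, c] 3 distinct, len 7
Longest length with ≤3 distinct: 8.

8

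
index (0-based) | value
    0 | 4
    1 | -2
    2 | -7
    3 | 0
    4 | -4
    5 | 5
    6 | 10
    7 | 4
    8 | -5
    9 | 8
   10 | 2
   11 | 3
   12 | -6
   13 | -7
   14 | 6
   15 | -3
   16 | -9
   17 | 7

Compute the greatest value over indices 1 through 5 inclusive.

Elements at indices 1..5: -2, -7, 0, -4, 5
max(-2, -7, 0, -4, 5) = 5

5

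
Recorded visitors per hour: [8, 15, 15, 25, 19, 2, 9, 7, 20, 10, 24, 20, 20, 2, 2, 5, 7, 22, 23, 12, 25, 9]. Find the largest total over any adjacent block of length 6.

101

(8, 15, 15, 25, 19, 2) → sum 84
(15, 15, 25, 19, 2, 9) → sum 85
(15, 25, 19, 2, 9, 7) → sum 77
(25, 19, 2, 9, 7, 20) → sum 82
(19, 2, 9, 7, 20, 10) → sum 67
(2, 9, 7, 20, 10, 24) → sum 72
(9, 7, 20, 10, 24, 20) → sum 90
(7, 20, 10, 24, 20, 20) → sum 101
(20, 10, 24, 20, 20, 2) → sum 96
(10, 24, 20, 20, 2, 2) → sum 78
(24, 20, 20, 2, 2, 5) → sum 73
(20, 20, 2, 2, 5, 7) → sum 56
(20, 2, 2, 5, 7, 22) → sum 58
(2, 2, 5, 7, 22, 23) → sum 61
(2, 5, 7, 22, 23, 12) → sum 71
(5, 7, 22, 23, 12, 25) → sum 94
(7, 22, 23, 12, 25, 9) → sum 98
Largest of these is 101.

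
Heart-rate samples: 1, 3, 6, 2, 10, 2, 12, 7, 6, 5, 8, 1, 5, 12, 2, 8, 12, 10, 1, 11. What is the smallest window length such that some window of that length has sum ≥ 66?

10

Extend right; whenever the sum reaches 66, record the length and shrink from the left:
add 1: running sum 1 < 66
add 3: running sum 4 < 66
add 6: running sum 10 < 66
add 2: running sum 12 < 66
add 10: running sum 22 < 66
add 2: running sum 24 < 66
add 12: running sum 36 < 66
add 7: running sum 43 < 66
add 6: running sum 49 < 66
add 5: running sum 54 < 66
add 8: running sum 62 < 66
add 1: running sum 63 < 66
add 5: shortest ending here [3, 6, 2, 10, 2, 12, 7, 6, 5, 8, 1, 5] sum 67, len 12
add 12: shortest ending here [10, 2, 12, 7, 6, 5, 8, 1, 5, 12] sum 68, len 10
add 2: shortest ending here [10, 2, 12, 7, 6, 5, 8, 1, 5, 12, 2] sum 70, len 11
add 8: shortest ending here [12, 7, 6, 5, 8, 1, 5, 12, 2, 8] sum 66, len 10
add 12: shortest ending here [7, 6, 5, 8, 1, 5, 12, 2, 8, 12] sum 66, len 10
add 10: shortest ending here [6, 5, 8, 1, 5, 12, 2, 8, 12, 10] sum 69, len 10
add 1: shortest ending here [6, 5, 8, 1, 5, 12, 2, 8, 12, 10, 1] sum 70, len 11
add 11: shortest ending here [8, 1, 5, 12, 2, 8, 12, 10, 1, 11] sum 70, len 10
Shortest qualifying length: 10.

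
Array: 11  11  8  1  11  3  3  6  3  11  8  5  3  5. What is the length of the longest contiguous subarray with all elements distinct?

5

add 11: [11] len 1
add 11 (repeat 11, move left end past it): [11] len 1
add 8: [11, 8] len 2
add 1: [11, 8, 1] len 3
add 11 (repeat 11, move left end past it): [8, 1, 11] len 3
add 3: [8, 1, 11, 3] len 4
add 3 (repeat 3, move left end past it): [3] len 1
add 6: [3, 6] len 2
add 3 (repeat 3, move left end past it): [6, 3] len 2
add 11: [6, 3, 11] len 3
add 8: [6, 3, 11, 8] len 4
add 5: [6, 3, 11, 8, 5] len 5
add 3 (repeat 3, move left end past it): [11, 8, 5, 3] len 4
add 5 (repeat 5, move left end past it): [3, 5] len 2
Longest all-distinct length: 5.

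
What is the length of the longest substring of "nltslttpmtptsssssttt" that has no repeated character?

4

[n] len 1
[n, l] len 2
[n, l, t] len 3
[n, l, t, s] len 4
[t, s, l] len 3
[s, l, t] len 3
[t] len 1
[t, p] len 2
[t, p, m] len 3
[p, m, t] len 3
[m, t, p] len 3
[p, t] len 2
[p, t, s] len 3
[s] len 1
[s] len 1
[s] len 1
[s] len 1
[s, t] len 2
[t] len 1
[t] len 1
Longest all-distinct length: 4.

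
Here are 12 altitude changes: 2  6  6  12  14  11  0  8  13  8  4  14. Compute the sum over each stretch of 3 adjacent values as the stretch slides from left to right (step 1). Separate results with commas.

(2, 6, 6) → sum 14
(6, 6, 12) → sum 24
(6, 12, 14) → sum 32
(12, 14, 11) → sum 37
(14, 11, 0) → sum 25
(11, 0, 8) → sum 19
(0, 8, 13) → sum 21
(8, 13, 8) → sum 29
(13, 8, 4) → sum 25
(8, 4, 14) → sum 26

14, 24, 32, 37, 25, 19, 21, 29, 25, 26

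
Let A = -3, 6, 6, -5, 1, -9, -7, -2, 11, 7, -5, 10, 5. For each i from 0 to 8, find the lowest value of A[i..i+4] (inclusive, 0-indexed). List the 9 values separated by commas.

-5, -9, -9, -9, -9, -9, -7, -5, -5

Sliding a size-5 window across the 13 values:
-3 6 6 -5 1 → min -5
6 6 -5 1 -9 → min -9
6 -5 1 -9 -7 → min -9
-5 1 -9 -7 -2 → min -9
1 -9 -7 -2 11 → min -9
-9 -7 -2 11 7 → min -9
-7 -2 11 7 -5 → min -7
-2 11 7 -5 10 → min -5
11 7 -5 10 5 → min -5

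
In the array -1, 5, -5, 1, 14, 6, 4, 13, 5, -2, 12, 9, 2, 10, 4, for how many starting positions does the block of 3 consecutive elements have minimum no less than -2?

(-1, 5, -5) → min -5
(5, -5, 1) → min -5
(-5, 1, 14) → min -5
(1, 14, 6) → min 1  ≥ -2 ✓
(14, 6, 4) → min 4  ≥ -2 ✓
(6, 4, 13) → min 4  ≥ -2 ✓
(4, 13, 5) → min 4  ≥ -2 ✓
(13, 5, -2) → min -2  ≥ -2 ✓
(5, -2, 12) → min -2  ≥ -2 ✓
(-2, 12, 9) → min -2  ≥ -2 ✓
(12, 9, 2) → min 2  ≥ -2 ✓
(9, 2, 10) → min 2  ≥ -2 ✓
(2, 10, 4) → min 2  ≥ -2 ✓
10 windows satisfy the condition.

10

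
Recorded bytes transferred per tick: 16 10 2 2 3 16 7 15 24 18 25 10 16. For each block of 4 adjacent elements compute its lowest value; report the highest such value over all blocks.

15

Each size-4 window and its min:
(16, 10, 2, 2) → min 2
(10, 2, 2, 3) → min 2
(2, 2, 3, 16) → min 2
(2, 3, 16, 7) → min 2
(3, 16, 7, 15) → min 3
(16, 7, 15, 24) → min 7
(7, 15, 24, 18) → min 7
(15, 24, 18, 25) → min 15
(24, 18, 25, 10) → min 10
(18, 25, 10, 16) → min 10
Highest of these is 15.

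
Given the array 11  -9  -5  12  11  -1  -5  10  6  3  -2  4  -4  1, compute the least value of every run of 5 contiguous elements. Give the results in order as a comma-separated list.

-9, -9, -5, -5, -5, -5, -5, -2, -4, -4

[11, -9, -5, 12, 11] → min -9
[-9, -5, 12, 11, -1] → min -9
[-5, 12, 11, -1, -5] → min -5
[12, 11, -1, -5, 10] → min -5
[11, -1, -5, 10, 6] → min -5
[-1, -5, 10, 6, 3] → min -5
[-5, 10, 6, 3, -2] → min -5
[10, 6, 3, -2, 4] → min -2
[6, 3, -2, 4, -4] → min -4
[3, -2, 4, -4, 1] → min -4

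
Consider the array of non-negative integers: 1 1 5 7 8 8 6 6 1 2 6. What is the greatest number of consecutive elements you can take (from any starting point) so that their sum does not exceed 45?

10

[1] sum 1 len 1
[1, 1] sum 2 len 2
[1, 1, 5] sum 7 len 3
[1, 1, 5, 7] sum 14 len 4
[1, 1, 5, 7, 8] sum 22 len 5
[1, 1, 5, 7, 8, 8] sum 30 len 6
[1, 1, 5, 7, 8, 8, 6] sum 36 len 7
[1, 1, 5, 7, 8, 8, 6, 6] sum 42 len 8
[1, 1, 5, 7, 8, 8, 6, 6, 1] sum 43 len 9
[1, 1, 5, 7, 8, 8, 6, 6, 1, 2] sum 45 len 10
[7, 8, 8, 6, 6, 1, 2, 6] sum 44 len 8
Longest length seen: 10.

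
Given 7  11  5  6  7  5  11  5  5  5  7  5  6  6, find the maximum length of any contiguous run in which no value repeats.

4

[7] len 1
[7, 11] len 2
[7, 11, 5] len 3
[7, 11, 5, 6] len 4
[11, 5, 6, 7] len 4
[6, 7, 5] len 3
[6, 7, 5, 11] len 4
[11, 5] len 2
[5] len 1
[5] len 1
[5, 7] len 2
[7, 5] len 2
[7, 5, 6] len 3
[6] len 1
Longest all-distinct length: 4.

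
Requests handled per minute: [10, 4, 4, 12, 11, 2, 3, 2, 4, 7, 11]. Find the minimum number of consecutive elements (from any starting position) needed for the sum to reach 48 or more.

add 10: running sum 10 < 48
add 4: running sum 14 < 48
add 4: running sum 18 < 48
add 12: running sum 30 < 48
add 11: running sum 41 < 48
add 2: running sum 43 < 48
add 3: running sum 46 < 48
end 7: [10, 4, 4, 12, 11, 2, 3, 2] sum 48, len 8
end 8: [10, 4, 4, 12, 11, 2, 3, 2, 4] sum 52, len 9
end 9: [4, 4, 12, 11, 2, 3, 2, 4, 7] sum 49, len 9
end 10: [12, 11, 2, 3, 2, 4, 7, 11] sum 52, len 8
Shortest qualifying length: 8.

8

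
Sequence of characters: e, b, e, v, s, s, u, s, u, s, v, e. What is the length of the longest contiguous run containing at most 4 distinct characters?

add e: window [e] (1 distinct), len 1
add b: window [e, b] (2 distinct), len 2
add e: window [e, b, e] (2 distinct), len 3
add v: window [e, b, e, v] (3 distinct), len 4
add s: window [e, b, e, v, s] (4 distinct), len 5
add s: window [e, b, e, v, s, s] (4 distinct), len 6
add u: window [e, v, s, s, u] (4 distinct), len 5
add s: window [e, v, s, s, u, s] (4 distinct), len 6
add u: window [e, v, s, s, u, s, u] (4 distinct), len 7
add s: window [e, v, s, s, u, s, u, s] (4 distinct), len 8
add v: window [e, v, s, s, u, s, u, s, v] (4 distinct), len 9
add e: window [e, v, s, s, u, s, u, s, v, e] (4 distinct), len 10
Longest length with ≤4 distinct: 10.

10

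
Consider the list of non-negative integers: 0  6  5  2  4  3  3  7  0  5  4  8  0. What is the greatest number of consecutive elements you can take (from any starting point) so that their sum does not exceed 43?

11

add 0: [0] sum 0, len 1
add 6: [0, 6] sum 6, len 2
add 5: [0, 6, 5] sum 11, len 3
add 2: [0, 6, 5, 2] sum 13, len 4
add 4: [0, 6, 5, 2, 4] sum 17, len 5
add 3: [0, 6, 5, 2, 4, 3] sum 20, len 6
add 3: [0, 6, 5, 2, 4, 3, 3] sum 23, len 7
add 7: [0, 6, 5, 2, 4, 3, 3, 7] sum 30, len 8
add 0: [0, 6, 5, 2, 4, 3, 3, 7, 0] sum 30, len 9
add 5: [0, 6, 5, 2, 4, 3, 3, 7, 0, 5] sum 35, len 10
add 4: [0, 6, 5, 2, 4, 3, 3, 7, 0, 5, 4] sum 39, len 11
add 8: [5, 2, 4, 3, 3, 7, 0, 5, 4, 8] sum 41, len 10
add 0: [5, 2, 4, 3, 3, 7, 0, 5, 4, 8, 0] sum 41, len 11
Longest length seen: 11.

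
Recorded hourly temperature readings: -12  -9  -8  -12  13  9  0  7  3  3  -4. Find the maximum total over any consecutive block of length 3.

Window sums for each of the 9 positions:
(-12, -9, -8) → sum -29
(-9, -8, -12) → sum -29
(-8, -12, 13) → sum -7
(-12, 13, 9) → sum 10
(13, 9, 0) → sum 22
(9, 0, 7) → sum 16
(0, 7, 3) → sum 10
(7, 3, 3) → sum 13
(3, 3, -4) → sum 2
Maximum of these is 22.

22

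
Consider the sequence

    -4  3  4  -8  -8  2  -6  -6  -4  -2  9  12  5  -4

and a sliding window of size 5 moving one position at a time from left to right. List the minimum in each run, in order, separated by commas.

-8, -8, -8, -8, -8, -6, -6, -6, -4, -4

[-4, 3, 4, -8, -8] → min -8
[3, 4, -8, -8, 2] → min -8
[4, -8, -8, 2, -6] → min -8
[-8, -8, 2, -6, -6] → min -8
[-8, 2, -6, -6, -4] → min -8
[2, -6, -6, -4, -2] → min -6
[-6, -6, -4, -2, 9] → min -6
[-6, -4, -2, 9, 12] → min -6
[-4, -2, 9, 12, 5] → min -4
[-2, 9, 12, 5, -4] → min -4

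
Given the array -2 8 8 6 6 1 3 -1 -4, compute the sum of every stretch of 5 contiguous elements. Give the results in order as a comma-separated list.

Sliding a size-5 window across the 9 values:
(-2, 8, 8, 6, 6) → sum 26
(8, 8, 6, 6, 1) → sum 29
(8, 6, 6, 1, 3) → sum 24
(6, 6, 1, 3, -1) → sum 15
(6, 1, 3, -1, -4) → sum 5

26, 29, 24, 15, 5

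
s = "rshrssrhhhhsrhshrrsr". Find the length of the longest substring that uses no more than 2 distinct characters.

5

[r] 1 distinct, len 1
[r, s] 2 distinct, len 2
[s, h] 2 distinct, len 2
[h, r] 2 distinct, len 2
[r, s] 2 distinct, len 2
[r, s, s] 2 distinct, len 3
[r, s, s, r] 2 distinct, len 4
[r, h] 2 distinct, len 2
[r, h, h] 2 distinct, len 3
[r, h, h, h] 2 distinct, len 4
[r, h, h, h, h] 2 distinct, len 5
[h, h, h, h, s] 2 distinct, len 5
[s, r] 2 distinct, len 2
[r, h] 2 distinct, len 2
[h, s] 2 distinct, len 2
[h, s, h] 2 distinct, len 3
[h, r] 2 distinct, len 2
[h, r, r] 2 distinct, len 3
[r, r, s] 2 distinct, len 3
[r, r, s, r] 2 distinct, len 4
Longest length with ≤2 distinct: 5.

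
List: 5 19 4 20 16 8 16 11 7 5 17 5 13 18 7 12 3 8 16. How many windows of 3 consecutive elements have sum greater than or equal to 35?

9

5 19 4 → sum 28
19 4 20 → sum 43  ≥ 35 ✓
4 20 16 → sum 40  ≥ 35 ✓
20 16 8 → sum 44  ≥ 35 ✓
16 8 16 → sum 40  ≥ 35 ✓
8 16 11 → sum 35  ≥ 35 ✓
16 11 7 → sum 34
11 7 5 → sum 23
7 5 17 → sum 29
5 17 5 → sum 27
17 5 13 → sum 35  ≥ 35 ✓
5 13 18 → sum 36  ≥ 35 ✓
13 18 7 → sum 38  ≥ 35 ✓
18 7 12 → sum 37  ≥ 35 ✓
7 12 3 → sum 22
12 3 8 → sum 23
3 8 16 → sum 27
9 windows satisfy the condition.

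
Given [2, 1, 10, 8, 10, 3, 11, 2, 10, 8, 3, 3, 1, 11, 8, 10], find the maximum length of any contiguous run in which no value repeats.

5

[2] len 1
[2, 1] len 2
[2, 1, 10] len 3
[2, 1, 10, 8] len 4
[8, 10] len 2
[8, 10, 3] len 3
[8, 10, 3, 11] len 4
[8, 10, 3, 11, 2] len 5
[3, 11, 2, 10] len 4
[3, 11, 2, 10, 8] len 5
[11, 2, 10, 8, 3] len 5
[3] len 1
[3, 1] len 2
[3, 1, 11] len 3
[3, 1, 11, 8] len 4
[3, 1, 11, 8, 10] len 5
Longest all-distinct length: 5.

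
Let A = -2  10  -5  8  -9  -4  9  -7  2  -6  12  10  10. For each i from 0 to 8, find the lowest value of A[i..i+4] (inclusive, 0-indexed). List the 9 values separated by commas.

-9, -9, -9, -9, -9, -7, -7, -7, -6

-2 10 -5 8 -9 → min -9
10 -5 8 -9 -4 → min -9
-5 8 -9 -4 9 → min -9
8 -9 -4 9 -7 → min -9
-9 -4 9 -7 2 → min -9
-4 9 -7 2 -6 → min -7
9 -7 2 -6 12 → min -7
-7 2 -6 12 10 → min -7
2 -6 12 10 10 → min -6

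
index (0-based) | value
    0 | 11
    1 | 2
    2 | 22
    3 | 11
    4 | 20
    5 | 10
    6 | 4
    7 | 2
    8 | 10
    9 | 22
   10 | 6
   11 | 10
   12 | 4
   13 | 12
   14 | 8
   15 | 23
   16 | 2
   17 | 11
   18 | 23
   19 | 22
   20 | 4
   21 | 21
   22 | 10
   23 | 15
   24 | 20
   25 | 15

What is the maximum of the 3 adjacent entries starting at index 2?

Elements at indices 2..4: 22, 11, 20
max(22, 11, 20) = 22

22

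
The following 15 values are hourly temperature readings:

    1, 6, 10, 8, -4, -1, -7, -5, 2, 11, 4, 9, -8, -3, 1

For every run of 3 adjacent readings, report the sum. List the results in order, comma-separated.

[1, 6, 10] → sum 17
[6, 10, 8] → sum 24
[10, 8, -4] → sum 14
[8, -4, -1] → sum 3
[-4, -1, -7] → sum -12
[-1, -7, -5] → sum -13
[-7, -5, 2] → sum -10
[-5, 2, 11] → sum 8
[2, 11, 4] → sum 17
[11, 4, 9] → sum 24
[4, 9, -8] → sum 5
[9, -8, -3] → sum -2
[-8, -3, 1] → sum -10

17, 24, 14, 3, -12, -13, -10, 8, 17, 24, 5, -2, -10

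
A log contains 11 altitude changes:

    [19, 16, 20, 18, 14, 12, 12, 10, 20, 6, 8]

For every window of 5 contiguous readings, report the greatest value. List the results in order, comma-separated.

20, 20, 20, 18, 20, 20, 20

Sliding a size-5 window across the 11 values:
19 16 20 18 14 → max 20
16 20 18 14 12 → max 20
20 18 14 12 12 → max 20
18 14 12 12 10 → max 18
14 12 12 10 20 → max 20
12 12 10 20 6 → max 20
12 10 20 6 8 → max 20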